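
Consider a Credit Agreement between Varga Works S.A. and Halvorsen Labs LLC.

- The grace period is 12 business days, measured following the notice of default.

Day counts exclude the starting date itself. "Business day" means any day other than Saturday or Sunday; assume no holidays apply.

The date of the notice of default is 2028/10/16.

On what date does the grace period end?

2028/11/01

The last day of the grace period: counting 12 business days from Monday, 2028/10/16 (Oct 17, Oct 18, Oct 19, Oct 20, …, Oct 30, Oct 31, Nov 1, skipping weekends) reaches Wednesday, 2028/11/01.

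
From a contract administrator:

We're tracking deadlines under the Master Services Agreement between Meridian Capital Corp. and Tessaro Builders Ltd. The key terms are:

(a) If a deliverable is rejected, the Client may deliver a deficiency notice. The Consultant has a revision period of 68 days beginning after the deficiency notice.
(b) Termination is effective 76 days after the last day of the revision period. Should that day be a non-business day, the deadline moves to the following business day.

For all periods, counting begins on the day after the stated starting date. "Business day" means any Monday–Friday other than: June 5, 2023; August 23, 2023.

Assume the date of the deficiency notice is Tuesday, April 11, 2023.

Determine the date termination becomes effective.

The last day of the revision period: April 11, 2023 + 68 days = June 18, 2023.
The date termination becomes effective: June 18, 2023 + 76 days = September 2, 2023. That falls on a Saturday, so it rolls to the next business day, Monday, September 4, 2023.

September 4, 2023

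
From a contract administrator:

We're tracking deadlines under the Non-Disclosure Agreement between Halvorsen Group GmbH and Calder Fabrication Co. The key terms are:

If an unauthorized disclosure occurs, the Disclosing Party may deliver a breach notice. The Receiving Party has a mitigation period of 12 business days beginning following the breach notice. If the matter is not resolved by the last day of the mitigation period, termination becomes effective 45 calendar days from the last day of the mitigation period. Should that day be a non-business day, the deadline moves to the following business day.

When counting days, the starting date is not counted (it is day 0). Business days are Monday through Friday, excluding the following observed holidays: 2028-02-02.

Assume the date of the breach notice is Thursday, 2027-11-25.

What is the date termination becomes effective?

The last day of the mitigation period: counting 12 business days from Thursday, 2027-11-25 (Nov 26, Nov 29, Nov 30, Dec 1, …, Dec 9, Dec 10, Dec 13, skipping weekends) reaches Monday, 2027-12-13.
The date termination becomes effective: 2027-12-13 + 45 days = 2028-01-27. 2028-01-27 is a Thursday and is not a listed holiday, so no roll-forward applies.

2028-01-27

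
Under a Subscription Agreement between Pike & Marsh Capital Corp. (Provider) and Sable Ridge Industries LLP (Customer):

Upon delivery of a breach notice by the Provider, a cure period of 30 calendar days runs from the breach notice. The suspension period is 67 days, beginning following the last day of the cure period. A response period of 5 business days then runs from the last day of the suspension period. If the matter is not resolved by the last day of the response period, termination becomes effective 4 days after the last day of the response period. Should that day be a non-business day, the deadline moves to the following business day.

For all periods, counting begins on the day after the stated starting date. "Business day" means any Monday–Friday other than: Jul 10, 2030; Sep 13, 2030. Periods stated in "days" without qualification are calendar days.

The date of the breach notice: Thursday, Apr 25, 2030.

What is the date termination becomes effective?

Aug 12, 2030

The last day of the cure period: Apr 25, 2030 + 30 days = May 25, 2030.
Adding 67 calendar days to May 25, 2030 gives Jul 31, 2030, which is the last day of the suspension period.
The last day of the response period: 5 business days after Wednesday, Jul 31, 2030, skipping weekends — Aug 1, Aug 2, Aug 5, Aug 6, Aug 7 — lands on Wednesday, Aug 7, 2030.
The date termination becomes effective: Aug 7, 2030 + 4 days = Aug 11, 2030. That falls on a Sunday, so it rolls to the next business day, Monday, Aug 12, 2030.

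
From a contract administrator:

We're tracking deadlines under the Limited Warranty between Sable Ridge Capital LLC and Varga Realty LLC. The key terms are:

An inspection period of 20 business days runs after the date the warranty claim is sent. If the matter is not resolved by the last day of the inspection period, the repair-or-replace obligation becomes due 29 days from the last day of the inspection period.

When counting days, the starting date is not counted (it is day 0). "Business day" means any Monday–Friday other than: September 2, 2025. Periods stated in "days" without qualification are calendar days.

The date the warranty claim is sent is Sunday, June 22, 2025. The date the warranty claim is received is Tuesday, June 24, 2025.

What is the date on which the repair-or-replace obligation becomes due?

The last day of the inspection period: 20 business days after Sunday, June 22, 2025, skipping weekends — Jun 23, Jun 24, Jun 25, Jun 26, …, Jul 16, Jul 17, Jul 18 — lands on Friday, July 18, 2025.
The date on which the repair-or-replace obligation becomes due: July 18, 2025 + 29 days = August 16, 2025.

August 16, 2025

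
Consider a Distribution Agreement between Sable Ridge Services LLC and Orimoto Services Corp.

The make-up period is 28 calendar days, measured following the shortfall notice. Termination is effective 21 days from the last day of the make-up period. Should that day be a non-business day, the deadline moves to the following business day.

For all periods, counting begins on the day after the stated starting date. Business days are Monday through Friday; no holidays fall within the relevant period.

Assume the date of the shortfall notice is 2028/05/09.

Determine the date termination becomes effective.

2028/06/27

The last day of the make-up period: 28 calendar days after 2028/05/09 is 2028/06/06.
The date termination becomes effective: 21 calendar days after 2028/06/06 is 2028/06/27. 2028/06/27 is a Tuesday, so no roll-forward applies.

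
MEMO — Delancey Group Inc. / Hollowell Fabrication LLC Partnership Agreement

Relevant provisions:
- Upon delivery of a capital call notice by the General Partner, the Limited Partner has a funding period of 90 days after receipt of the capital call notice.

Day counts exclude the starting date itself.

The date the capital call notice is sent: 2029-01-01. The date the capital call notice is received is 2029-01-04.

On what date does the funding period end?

The last day of the funding period: 2029-01-04 + 90 days = 2029-04-04.

2029-04-04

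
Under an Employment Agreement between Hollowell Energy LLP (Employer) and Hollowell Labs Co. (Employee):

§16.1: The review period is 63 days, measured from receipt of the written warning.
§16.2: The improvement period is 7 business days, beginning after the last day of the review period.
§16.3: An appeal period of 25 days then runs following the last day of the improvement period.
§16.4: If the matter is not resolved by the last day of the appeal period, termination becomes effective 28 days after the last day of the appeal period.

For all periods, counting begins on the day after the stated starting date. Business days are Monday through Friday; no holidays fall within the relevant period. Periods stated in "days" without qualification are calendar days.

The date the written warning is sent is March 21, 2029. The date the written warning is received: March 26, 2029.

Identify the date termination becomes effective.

The last day of the review period: 63 calendar days after March 26, 2029 is May 28, 2029.
The last day of the improvement period: 7 business days after Monday, May 28, 2029, skipping weekends — May 29, May 30, May 31, Jun 1, Jun 4, Jun 5, Jun 6 — lands on Wednesday, June 6, 2029.
The last day of the appeal period: June 6, 2029 + 25 days = July 1, 2029.
Adding 28 calendar days to July 1, 2029 gives July 29, 2029, which is the date termination becomes effective.

July 29, 2029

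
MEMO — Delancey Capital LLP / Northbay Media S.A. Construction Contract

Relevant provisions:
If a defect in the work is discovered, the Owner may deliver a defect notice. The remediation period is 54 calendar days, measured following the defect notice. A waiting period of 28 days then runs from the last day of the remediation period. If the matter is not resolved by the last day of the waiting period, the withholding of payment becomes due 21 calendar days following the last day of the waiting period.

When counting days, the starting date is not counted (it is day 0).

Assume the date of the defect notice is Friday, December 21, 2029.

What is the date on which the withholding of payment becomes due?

Adding 54 calendar days to December 21, 2029 gives February 13, 2030, which is the last day of the remediation period.
The last day of the waiting period: February 13, 2030 + 28 days = March 13, 2030.
Adding 21 calendar days to March 13, 2030 gives April 3, 2030, which is the date on which the withholding of payment becomes due.

April 3, 2030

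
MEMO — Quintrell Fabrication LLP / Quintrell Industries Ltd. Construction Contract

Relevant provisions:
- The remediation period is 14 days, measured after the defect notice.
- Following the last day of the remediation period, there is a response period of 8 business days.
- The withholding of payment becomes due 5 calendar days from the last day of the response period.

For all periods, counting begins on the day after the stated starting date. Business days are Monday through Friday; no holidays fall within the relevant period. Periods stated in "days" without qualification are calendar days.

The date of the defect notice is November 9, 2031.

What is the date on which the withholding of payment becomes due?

Adding 14 calendar days to November 9, 2031 gives November 23, 2031, which is the last day of the remediation period.
The last day of the response period: counting 8 business days from Sunday, November 23, 2031 (Nov 24, Nov 25, Nov 26, Nov 27, Nov 28, Dec 1, Dec 2, Dec 3, skipping weekends) reaches Wednesday, December 3, 2031.
The date on which the withholding of payment becomes due: December 3, 2031 + 5 days = December 8, 2031.

December 8, 2031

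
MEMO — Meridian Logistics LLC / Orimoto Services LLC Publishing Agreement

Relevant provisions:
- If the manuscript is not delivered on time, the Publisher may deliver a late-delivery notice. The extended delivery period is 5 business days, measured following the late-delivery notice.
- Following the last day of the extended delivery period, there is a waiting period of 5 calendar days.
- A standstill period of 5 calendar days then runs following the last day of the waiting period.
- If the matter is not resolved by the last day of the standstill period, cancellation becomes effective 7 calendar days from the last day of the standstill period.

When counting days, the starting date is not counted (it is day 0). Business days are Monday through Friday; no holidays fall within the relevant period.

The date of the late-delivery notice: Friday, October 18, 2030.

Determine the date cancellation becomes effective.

The last day of the extended delivery period: counting 5 business days from Friday, October 18, 2030 (Oct 21, Oct 22, Oct 23, Oct 24, Oct 25, skipping weekends) reaches Friday, October 25, 2030.
The last day of the waiting period: 5 calendar days after October 25, 2030 is October 30, 2030.
The last day of the standstill period: October 30, 2030 + 5 days = November 4, 2030.
The date cancellation becomes effective: November 4, 2030 + 7 days = November 11, 2030.

November 11, 2030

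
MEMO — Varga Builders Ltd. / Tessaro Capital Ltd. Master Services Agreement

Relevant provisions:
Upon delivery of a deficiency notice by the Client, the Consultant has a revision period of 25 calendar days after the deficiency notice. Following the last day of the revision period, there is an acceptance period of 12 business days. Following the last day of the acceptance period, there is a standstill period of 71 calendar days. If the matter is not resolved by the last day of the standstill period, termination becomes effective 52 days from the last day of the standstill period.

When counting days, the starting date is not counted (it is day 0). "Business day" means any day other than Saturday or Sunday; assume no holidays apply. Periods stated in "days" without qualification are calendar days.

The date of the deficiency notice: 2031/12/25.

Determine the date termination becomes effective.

The last day of the revision period: 2031/12/25 + 25 days = 2032/01/19.
From Monday, 2032/01/19, 12 business days (Jan 20, Jan 21, Jan 22, Jan 23, …, Feb 2, Feb 3, Feb 4, skipping weekends) brings us to Wednesday, 2032/02/04, which is the last day of the acceptance period.
The last day of the standstill period: 71 calendar days after 2032/02/04 is 2032/04/15.
The date termination becomes effective: 2032/04/15 + 52 days = 2032/06/06.

2032/06/06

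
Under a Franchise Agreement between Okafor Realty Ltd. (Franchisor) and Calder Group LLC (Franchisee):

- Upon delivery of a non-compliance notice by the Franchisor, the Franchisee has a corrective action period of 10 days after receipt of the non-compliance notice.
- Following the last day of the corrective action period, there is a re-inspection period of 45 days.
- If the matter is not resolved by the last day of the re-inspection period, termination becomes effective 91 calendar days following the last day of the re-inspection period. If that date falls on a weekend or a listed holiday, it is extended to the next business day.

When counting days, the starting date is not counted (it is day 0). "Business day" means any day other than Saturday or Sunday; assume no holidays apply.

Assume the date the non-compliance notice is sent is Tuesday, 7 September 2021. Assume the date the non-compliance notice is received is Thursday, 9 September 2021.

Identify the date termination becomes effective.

2 February 2022

The last day of the corrective action period: 10 calendar days after 9 September 2021 is 19 September 2021.
The last day of the re-inspection period: 45 calendar days after 19 September 2021 is 3 November 2021.
The date termination becomes effective: 91 calendar days after 3 November 2021 is 2 February 2022. 2 February 2022 is a Wednesday, so no roll-forward applies.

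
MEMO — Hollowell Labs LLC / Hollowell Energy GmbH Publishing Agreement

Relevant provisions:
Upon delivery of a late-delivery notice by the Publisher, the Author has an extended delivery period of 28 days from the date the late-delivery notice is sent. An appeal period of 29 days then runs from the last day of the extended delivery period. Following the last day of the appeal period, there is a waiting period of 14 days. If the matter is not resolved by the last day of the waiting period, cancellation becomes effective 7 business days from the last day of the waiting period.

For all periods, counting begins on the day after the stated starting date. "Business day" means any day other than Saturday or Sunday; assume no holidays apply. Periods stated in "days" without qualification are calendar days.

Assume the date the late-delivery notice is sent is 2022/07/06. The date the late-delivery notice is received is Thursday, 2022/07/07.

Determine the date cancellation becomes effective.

The last day of the extended delivery period: 2022/07/06 + 28 days = 2022/08/03.
The last day of the appeal period: 29 calendar days after 2022/08/03 is 2022/09/01.
The last day of the waiting period: 2022/09/01 + 14 days = 2022/09/15.
The date cancellation becomes effective: counting 7 business days from Thursday, 2022/09/15 (Sep 16, Sep 19, Sep 20, Sep 21, Sep 22, Sep 23, Sep 26, skipping weekends) reaches Monday, 2022/09/26.

2022/09/26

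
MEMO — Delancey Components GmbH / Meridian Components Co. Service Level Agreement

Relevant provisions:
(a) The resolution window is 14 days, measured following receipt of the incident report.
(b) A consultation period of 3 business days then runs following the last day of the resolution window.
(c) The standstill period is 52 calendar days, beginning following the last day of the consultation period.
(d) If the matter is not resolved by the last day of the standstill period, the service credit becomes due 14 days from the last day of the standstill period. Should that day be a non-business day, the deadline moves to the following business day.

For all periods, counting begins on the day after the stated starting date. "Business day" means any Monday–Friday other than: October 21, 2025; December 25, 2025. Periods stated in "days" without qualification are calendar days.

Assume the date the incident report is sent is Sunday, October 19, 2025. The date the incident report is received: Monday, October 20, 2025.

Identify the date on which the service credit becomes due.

The last day of the resolution window: October 20, 2025 + 14 days = November 3, 2025.
The last day of the consultation period: counting 3 business days from Monday, November 3, 2025 (Nov 4, Nov 5, Nov 6, skipping weekends) reaches Thursday, November 6, 2025.
Adding 52 calendar days to November 6, 2025 gives December 28, 2025, which is the last day of the standstill period.
The date on which the service credit becomes due: 14 calendar days after December 28, 2025 is January 11, 2026. That falls on a Sunday, so it rolls to the next business day, Monday, January 12, 2026.

January 12, 2026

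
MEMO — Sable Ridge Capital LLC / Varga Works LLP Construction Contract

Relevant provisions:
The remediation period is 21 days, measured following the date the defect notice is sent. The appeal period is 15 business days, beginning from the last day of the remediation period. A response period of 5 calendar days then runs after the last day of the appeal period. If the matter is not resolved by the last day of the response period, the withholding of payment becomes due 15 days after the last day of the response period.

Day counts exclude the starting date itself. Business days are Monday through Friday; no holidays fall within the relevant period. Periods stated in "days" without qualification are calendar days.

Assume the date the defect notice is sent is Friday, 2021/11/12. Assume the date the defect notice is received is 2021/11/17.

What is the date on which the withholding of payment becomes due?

The last day of the remediation period: 2021/11/12 + 21 days = 2021/12/03.
From Friday, 2021/12/03, 15 business days (Dec 6, Dec 7, Dec 8, Dec 9, …, Dec 22, Dec 23, Dec 24, skipping weekends) brings us to Friday, 2021/12/24, which is the last day of the appeal period.
The last day of the response period: 5 calendar days after 2021/12/24 is 2021/12/29.
Adding 15 calendar days to 2021/12/29 gives 2022/01/13, which is the date on which the withholding of payment becomes due.

2022/01/13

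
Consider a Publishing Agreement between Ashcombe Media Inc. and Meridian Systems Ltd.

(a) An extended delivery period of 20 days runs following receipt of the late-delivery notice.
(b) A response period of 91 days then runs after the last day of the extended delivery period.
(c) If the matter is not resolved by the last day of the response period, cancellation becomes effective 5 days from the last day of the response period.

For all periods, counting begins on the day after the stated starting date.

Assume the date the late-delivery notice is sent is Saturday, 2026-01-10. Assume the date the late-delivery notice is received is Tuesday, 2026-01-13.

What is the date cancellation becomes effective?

2026-05-09

The last day of the extended delivery period: 20 calendar days after 2026-01-13 is 2026-02-02.
The last day of the response period: 2026-02-02 + 91 days = 2026-05-04.
Adding 5 calendar days to 2026-05-04 gives 2026-05-09, which is the date cancellation becomes effective.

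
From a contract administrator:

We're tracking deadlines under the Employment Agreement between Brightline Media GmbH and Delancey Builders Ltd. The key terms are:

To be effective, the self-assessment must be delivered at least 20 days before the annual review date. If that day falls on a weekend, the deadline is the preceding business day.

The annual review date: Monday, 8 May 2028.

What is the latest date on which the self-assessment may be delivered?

18 April 2028

8 May 2028 minus 20 days is 18 April 2028. That is a Tuesday, so no adjustment is needed.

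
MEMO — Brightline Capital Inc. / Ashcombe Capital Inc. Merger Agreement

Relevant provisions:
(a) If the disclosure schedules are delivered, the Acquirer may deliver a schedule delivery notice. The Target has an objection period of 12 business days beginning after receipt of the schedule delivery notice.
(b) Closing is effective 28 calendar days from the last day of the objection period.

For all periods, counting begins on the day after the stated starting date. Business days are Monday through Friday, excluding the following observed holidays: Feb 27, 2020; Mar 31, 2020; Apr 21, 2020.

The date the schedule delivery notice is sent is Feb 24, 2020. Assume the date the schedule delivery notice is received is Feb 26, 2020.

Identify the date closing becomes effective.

Apr 13, 2020

From Wednesday, Feb 26, 2020, 12 business days (Feb 28, Mar 2, Mar 3, Mar 4, …, Mar 12, Mar 13, Mar 16, skipping weekends and the listed holiday on Feb 27) brings us to Monday, Mar 16, 2020, which is the last day of the objection period.
Adding 28 calendar days to Mar 16, 2020 gives Apr 13, 2020, which is the date closing becomes effective.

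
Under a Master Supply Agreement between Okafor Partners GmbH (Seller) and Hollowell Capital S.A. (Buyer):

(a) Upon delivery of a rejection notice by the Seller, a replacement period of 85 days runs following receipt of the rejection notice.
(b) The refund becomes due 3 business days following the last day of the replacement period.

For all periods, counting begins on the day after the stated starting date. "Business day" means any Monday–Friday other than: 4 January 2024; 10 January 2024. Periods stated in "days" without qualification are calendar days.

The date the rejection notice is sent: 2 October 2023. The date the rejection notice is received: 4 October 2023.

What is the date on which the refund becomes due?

The last day of the replacement period: 85 calendar days after 4 October 2023 is 28 December 2023.
The date on which the refund becomes due: 3 business days after Thursday, 28 December 2023, skipping weekends — Dec 29, Jan 1, Jan 2 — lands on Tuesday, 2 January 2024.

2 January 2024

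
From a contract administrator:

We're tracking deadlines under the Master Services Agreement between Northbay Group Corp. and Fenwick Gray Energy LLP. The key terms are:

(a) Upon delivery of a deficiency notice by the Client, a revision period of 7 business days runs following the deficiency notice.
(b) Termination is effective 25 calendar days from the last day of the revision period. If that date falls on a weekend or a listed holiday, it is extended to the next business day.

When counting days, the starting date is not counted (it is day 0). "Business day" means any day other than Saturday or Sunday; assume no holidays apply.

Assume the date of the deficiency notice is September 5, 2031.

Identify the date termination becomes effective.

October 13, 2031

From Friday, September 5, 2031, 7 business days (Sep 8, Sep 9, Sep 10, Sep 11, Sep 12, Sep 15, Sep 16, skipping weekends) brings us to Tuesday, September 16, 2031, which is the last day of the revision period.
The date termination becomes effective: 25 calendar days after September 16, 2031 is October 11, 2031. That falls on a Saturday, so it rolls to the next business day, Monday, October 13, 2031.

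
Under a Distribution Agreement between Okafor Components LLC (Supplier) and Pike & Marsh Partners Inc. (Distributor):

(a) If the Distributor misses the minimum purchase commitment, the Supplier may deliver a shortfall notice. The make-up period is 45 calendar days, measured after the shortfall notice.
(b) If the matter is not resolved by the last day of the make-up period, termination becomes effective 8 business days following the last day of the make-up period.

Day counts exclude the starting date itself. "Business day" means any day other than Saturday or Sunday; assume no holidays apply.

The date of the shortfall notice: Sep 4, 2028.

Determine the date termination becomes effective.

Oct 31, 2028

The last day of the make-up period: 45 calendar days after Sep 4, 2028 is Oct 19, 2028.
The date termination becomes effective: counting 8 business days from Thursday, Oct 19, 2028 (Oct 20, Oct 23, Oct 24, Oct 25, Oct 26, Oct 27, Oct 30, Oct 31, skipping weekends) reaches Tuesday, Oct 31, 2028.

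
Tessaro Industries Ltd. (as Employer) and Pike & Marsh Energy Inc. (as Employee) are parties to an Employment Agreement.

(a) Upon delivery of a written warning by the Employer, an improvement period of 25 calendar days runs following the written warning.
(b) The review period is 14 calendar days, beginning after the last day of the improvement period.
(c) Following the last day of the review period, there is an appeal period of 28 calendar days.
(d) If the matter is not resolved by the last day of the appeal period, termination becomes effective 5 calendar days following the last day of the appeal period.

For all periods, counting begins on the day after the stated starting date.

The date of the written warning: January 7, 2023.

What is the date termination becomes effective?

March 20, 2023

Adding 25 calendar days to January 7, 2023 gives February 1, 2023, which is the last day of the improvement period.
The last day of the review period: February 1, 2023 + 14 days = February 15, 2023.
Adding 28 calendar days to February 15, 2023 gives March 15, 2023, which is the last day of the appeal period.
Adding 5 calendar days to March 15, 2023 gives March 20, 2023, which is the date termination becomes effective.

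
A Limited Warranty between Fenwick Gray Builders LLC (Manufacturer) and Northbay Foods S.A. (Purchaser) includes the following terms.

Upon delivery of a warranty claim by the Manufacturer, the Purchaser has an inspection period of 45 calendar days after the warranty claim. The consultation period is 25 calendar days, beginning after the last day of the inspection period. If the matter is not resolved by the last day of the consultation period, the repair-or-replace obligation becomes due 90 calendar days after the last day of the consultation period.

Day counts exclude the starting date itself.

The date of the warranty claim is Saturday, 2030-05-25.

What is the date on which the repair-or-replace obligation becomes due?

The last day of the inspection period: 2030-05-25 + 45 days = 2030-07-09.
Adding 25 calendar days to 2030-07-09 gives 2030-08-03, which is the last day of the consultation period.
The date on which the repair-or-replace obligation becomes due: 2030-08-03 + 90 days = 2030-11-01.

2030-11-01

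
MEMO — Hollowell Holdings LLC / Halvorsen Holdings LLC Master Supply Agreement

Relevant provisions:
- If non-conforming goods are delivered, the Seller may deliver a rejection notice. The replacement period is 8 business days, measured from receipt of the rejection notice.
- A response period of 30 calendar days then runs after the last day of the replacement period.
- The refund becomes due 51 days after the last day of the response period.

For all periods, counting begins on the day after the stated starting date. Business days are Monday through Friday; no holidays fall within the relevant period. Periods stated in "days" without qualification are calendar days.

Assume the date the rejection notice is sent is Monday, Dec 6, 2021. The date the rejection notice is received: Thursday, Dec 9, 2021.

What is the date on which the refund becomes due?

The last day of the replacement period: 8 business days after Thursday, Dec 9, 2021, skipping weekends — Dec 10, Dec 13, Dec 14, Dec 15, Dec 16, Dec 17, Dec 20, Dec 21 — lands on Tuesday, Dec 21, 2021.
Adding 30 calendar days to Dec 21, 2021 gives Jan 20, 2022, which is the last day of the response period.
The date on which the refund becomes due: 51 calendar days after Jan 20, 2022 is Mar 12, 2022.

Mar 12, 2022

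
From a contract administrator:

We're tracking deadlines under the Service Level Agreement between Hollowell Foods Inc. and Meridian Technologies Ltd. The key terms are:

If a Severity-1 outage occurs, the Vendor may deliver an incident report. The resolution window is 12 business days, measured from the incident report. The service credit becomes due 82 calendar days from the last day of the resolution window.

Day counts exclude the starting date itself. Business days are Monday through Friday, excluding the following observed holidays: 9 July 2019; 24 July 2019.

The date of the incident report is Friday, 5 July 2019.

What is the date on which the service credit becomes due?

15 October 2019

The last day of the resolution window: counting 12 business days from Friday, 5 July 2019 (Jul 8, Jul 10, Jul 11, Jul 12, …, Jul 22, Jul 23, Jul 25, skipping weekends and the listed holidays on Jul 9, Jul 24) reaches Thursday, 25 July 2019.
The date on which the service credit becomes due: 25 July 2019 + 82 days = 15 October 2019.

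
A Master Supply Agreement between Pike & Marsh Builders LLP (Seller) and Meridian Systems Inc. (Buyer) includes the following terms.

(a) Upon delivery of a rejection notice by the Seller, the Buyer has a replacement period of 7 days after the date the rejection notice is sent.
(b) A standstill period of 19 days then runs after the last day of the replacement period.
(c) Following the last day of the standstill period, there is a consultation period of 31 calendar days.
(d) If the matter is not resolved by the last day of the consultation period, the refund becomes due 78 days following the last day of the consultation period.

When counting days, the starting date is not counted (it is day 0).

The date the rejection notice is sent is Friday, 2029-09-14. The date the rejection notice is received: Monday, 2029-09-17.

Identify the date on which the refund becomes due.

Adding 7 calendar days to 2029-09-14 gives 2029-09-21, which is the last day of the replacement period.
The last day of the standstill period: 2029-09-21 + 19 days = 2029-10-10.
The last day of the consultation period: 31 calendar days after 2029-10-10 is 2029-11-10.
Adding 78 calendar days to 2029-11-10 gives 2030-01-27, which is the date on which the refund becomes due.

2030-01-27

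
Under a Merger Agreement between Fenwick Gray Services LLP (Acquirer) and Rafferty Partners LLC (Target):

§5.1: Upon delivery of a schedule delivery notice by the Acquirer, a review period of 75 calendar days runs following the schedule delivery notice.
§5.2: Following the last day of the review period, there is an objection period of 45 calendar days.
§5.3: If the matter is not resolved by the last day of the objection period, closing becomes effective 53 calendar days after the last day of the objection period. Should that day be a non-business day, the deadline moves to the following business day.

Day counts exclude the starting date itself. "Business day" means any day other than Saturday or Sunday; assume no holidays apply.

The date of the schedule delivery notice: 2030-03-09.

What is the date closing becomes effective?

The last day of the review period: 2030-03-09 + 75 days = 2030-05-23.
The last day of the objection period: 45 calendar days after 2030-05-23 is 2030-07-07.
The date closing becomes effective: 2030-07-07 + 53 days = 2030-08-29. 2030-08-29 is a Thursday, so no roll-forward applies.

2030-08-29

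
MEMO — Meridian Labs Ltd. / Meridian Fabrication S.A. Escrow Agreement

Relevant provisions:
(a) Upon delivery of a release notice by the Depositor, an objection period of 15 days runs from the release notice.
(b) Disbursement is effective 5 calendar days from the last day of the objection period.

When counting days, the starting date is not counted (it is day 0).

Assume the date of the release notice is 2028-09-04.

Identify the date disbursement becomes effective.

The last day of the objection period: 2028-09-04 + 15 days = 2028-09-19.
Adding 5 calendar days to 2028-09-19 gives 2028-09-24, which is the date disbursement becomes effective.

2028-09-24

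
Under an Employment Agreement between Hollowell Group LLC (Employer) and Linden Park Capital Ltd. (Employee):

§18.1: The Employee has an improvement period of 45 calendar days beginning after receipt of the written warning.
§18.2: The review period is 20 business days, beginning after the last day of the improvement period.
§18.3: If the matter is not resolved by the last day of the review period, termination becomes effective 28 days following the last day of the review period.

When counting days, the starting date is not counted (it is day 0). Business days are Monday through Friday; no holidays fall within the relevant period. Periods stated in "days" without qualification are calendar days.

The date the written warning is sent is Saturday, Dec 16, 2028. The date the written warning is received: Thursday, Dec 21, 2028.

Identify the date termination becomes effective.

The last day of the improvement period: Dec 21, 2028 + 45 days = Feb 4, 2029.
The last day of the review period: counting 20 business days from Sunday, Feb 4, 2029 (Feb 5, Feb 6, Feb 7, Feb 8, …, Feb 28, Mar 1, Mar 2, skipping weekends) reaches Friday, Mar 2, 2029.
The date termination becomes effective: Mar 2, 2029 + 28 days = Mar 30, 2029.

Mar 30, 2029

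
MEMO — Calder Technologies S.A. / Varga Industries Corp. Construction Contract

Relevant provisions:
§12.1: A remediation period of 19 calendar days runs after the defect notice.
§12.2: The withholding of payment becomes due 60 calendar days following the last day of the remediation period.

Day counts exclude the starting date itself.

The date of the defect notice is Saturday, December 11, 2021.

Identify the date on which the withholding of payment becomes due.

Adding 19 calendar days to December 11, 2021 gives December 30, 2021, which is the last day of the remediation period.
The date on which the withholding of payment becomes due: December 30, 2021 + 60 days = February 28, 2022.

February 28, 2022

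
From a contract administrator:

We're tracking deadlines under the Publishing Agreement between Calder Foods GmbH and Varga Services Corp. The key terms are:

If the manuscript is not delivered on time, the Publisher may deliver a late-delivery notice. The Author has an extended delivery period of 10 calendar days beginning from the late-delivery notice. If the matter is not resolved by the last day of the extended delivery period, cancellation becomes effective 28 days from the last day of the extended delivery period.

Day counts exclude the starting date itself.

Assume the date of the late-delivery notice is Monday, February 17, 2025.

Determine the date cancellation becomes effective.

March 27, 2025

The last day of the extended delivery period: 10 calendar days after February 17, 2025 is February 27, 2025.
The date cancellation becomes effective: February 27, 2025 + 28 days = March 27, 2025.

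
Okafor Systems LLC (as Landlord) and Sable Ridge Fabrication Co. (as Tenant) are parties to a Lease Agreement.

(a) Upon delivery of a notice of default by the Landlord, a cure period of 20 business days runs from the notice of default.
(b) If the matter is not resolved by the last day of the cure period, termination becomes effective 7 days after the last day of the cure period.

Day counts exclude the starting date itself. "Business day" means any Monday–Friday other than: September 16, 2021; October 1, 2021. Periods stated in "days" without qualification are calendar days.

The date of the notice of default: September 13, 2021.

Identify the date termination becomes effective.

From Monday, September 13, 2021, 20 business days (Sep 14, Sep 15, Sep 17, Sep 20, …, Oct 11, Oct 12, Oct 13, skipping weekends and the listed holidays on Sep 16, Oct 1) brings us to Wednesday, October 13, 2021, which is the last day of the cure period.
The date termination becomes effective: 7 calendar days after October 13, 2021 is October 20, 2021.

October 20, 2021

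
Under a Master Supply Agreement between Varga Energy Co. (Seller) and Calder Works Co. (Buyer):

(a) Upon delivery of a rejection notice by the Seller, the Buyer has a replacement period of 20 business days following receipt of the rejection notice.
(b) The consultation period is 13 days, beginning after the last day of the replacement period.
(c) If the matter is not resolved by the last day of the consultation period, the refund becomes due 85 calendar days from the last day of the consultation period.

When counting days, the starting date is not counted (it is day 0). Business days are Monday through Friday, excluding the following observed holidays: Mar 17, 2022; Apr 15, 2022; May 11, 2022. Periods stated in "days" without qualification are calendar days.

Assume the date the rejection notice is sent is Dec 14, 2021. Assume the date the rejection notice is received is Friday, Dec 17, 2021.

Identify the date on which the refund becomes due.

Apr 22, 2022

The last day of the replacement period: 20 business days after Friday, Dec 17, 2021, skipping weekends — Dec 20, Dec 21, Dec 22, Dec 23, …, Jan 12, Jan 13, Jan 14 — lands on Friday, Jan 14, 2022.
The last day of the consultation period: Jan 14, 2022 + 13 days = Jan 27, 2022.
The date on which the refund becomes due: Jan 27, 2022 + 85 days = Apr 22, 2022.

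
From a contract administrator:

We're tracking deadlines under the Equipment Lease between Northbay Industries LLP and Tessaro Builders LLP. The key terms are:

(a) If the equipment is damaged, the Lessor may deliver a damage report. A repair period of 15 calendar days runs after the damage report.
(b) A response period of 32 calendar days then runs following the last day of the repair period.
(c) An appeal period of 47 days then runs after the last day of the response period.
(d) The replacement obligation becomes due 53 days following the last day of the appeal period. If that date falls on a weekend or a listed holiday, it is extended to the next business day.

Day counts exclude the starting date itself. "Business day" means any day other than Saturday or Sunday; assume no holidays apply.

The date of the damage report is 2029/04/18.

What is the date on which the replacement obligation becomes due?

The last day of the repair period: 2029/04/18 + 15 days = 2029/05/03.
The last day of the response period: 2029/05/03 + 32 days = 2029/06/04.
Adding 47 calendar days to 2029/06/04 gives 2029/07/21, which is the last day of the appeal period.
The date on which the replacement obligation becomes due: 53 calendar days after 2029/07/21 is 2029/09/12. 2029/09/12 is a Wednesday, so no roll-forward applies.

2029/09/12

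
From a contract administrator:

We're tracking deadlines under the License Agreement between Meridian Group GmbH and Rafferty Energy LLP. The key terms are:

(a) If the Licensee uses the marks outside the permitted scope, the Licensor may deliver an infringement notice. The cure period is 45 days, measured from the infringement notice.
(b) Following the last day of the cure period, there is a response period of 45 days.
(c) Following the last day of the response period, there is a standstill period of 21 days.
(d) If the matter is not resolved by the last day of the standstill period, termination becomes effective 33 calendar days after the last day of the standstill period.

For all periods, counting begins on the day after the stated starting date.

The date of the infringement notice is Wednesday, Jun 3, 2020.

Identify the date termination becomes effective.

Oct 25, 2020

The last day of the cure period: 45 calendar days after Jun 3, 2020 is Jul 18, 2020.
The last day of the response period: 45 calendar days after Jul 18, 2020 is Sep 1, 2020.
The last day of the standstill period: Sep 1, 2020 + 21 days = Sep 22, 2020.
The date termination becomes effective: 33 calendar days after Sep 22, 2020 is Oct 25, 2020.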